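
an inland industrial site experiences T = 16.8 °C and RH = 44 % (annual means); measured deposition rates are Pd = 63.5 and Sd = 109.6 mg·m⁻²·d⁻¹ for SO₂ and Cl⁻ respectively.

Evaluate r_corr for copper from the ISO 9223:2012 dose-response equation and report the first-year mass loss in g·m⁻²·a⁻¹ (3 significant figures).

r_corr = 4.71 g·m⁻²·a⁻¹

copper: T>10 °C ⇒ hinge -0.080·(16.8−10) = -0.5440
  sulphur-dioxide contribution → 0.1214 μm/a
  chloride contribution → 0.4045 μm/a
  ⇒ r_corr(copper) = 0.5259 μm/a
Convert to mass loss: 0.5259 μm/a × 8.96 g/cm³ = 4.712 g·m⁻²·a⁻¹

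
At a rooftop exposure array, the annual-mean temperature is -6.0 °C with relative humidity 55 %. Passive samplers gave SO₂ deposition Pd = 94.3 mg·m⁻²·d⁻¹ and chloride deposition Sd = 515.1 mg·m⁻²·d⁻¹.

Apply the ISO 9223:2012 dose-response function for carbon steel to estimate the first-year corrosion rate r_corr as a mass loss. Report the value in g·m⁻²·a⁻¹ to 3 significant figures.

r_corr = 226 g·m⁻²·a⁻¹

carbon steel: T≤10 °C ⇒ hinge +0.150·(-6.0−10) = -2.4000
  SO₂ term: 1.77·94.3^0.52·exp(0.02·55-2.4000) = 5.13
  Sd branch = 0.102·Sd^0.62·e^(0.033·RH+0.04·T) = 23.66 μm/a
  sum: 5.13 + 23.66 → r_corr = 28.79 μm/a
Convert to mass loss: 28.79 μm/a × 7.85 g/cm³ = 226 g·m⁻²·a⁻¹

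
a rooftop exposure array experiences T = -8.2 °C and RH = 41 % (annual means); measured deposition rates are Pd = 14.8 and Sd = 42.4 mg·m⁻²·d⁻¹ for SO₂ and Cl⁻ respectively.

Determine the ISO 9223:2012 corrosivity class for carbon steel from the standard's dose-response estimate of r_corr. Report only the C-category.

C2

carbon steel: T≤10 °C ⇒ hinge +0.150·(-8.2−10) = -2.7300
  SO₂ term: 1.77·14.8^0.52·exp(0.02·41-2.7300) = 1.064
  Sd branch = 0.102·Sd^0.62·e^(0.033·RH+0.04·T) = 2.902 μm/a
  sum: 1.064 + 2.902 → r_corr = 3.966 μm/a
3.97 μm/a falls in (1.3, 25] for carbon steel → category C2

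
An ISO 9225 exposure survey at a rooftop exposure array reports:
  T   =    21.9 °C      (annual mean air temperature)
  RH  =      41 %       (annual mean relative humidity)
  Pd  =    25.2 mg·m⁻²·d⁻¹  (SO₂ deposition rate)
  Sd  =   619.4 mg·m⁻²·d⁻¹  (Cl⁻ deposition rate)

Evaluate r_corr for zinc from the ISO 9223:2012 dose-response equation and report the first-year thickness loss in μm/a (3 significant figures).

zinc: temperature factor f = -0.071·(11.9) = -0.8449
  Pd branch = 0.0129·Pd^0.44·e^(0.046·RH+f) = 0.1511 μm/a
  Sd branch = 0.0175·Sd^0.57·e^(0.008·RH+0.085·T) = 6.1 μm/a
  r_corr = 0.1511 + 6.1 = 6.251 μm/a

r_corr = 6.25 μm/a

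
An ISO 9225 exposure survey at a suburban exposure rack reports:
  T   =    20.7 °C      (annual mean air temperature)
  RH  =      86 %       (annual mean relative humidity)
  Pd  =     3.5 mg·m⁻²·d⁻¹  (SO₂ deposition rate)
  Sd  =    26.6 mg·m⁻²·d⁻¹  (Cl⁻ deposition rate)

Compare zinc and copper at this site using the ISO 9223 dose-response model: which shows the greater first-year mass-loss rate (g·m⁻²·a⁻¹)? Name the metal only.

copper

zinc: f(T) = -0.071·(T−10) [T>10 °C] = -0.7597
  Pd branch = 0.0129·Pd^0.44·e^(0.046·RH+f) = 0.5472 μm/a
  Sd branch = 0.0175·Sd^0.57·e^(0.008·RH+0.085·T) = 1.313 μm/a
  sum: 0.5472 + 1.313 → r_corr = 1.86 μm/a
  mass loss = 1.86 μm/a × 7.14 g/cm³ = 13.28 g·m⁻²·a⁻¹
copper: f(T) = -0.080·(T−10) [T>10 °C] = -0.8560
  SO₂ term: 0.0053·3.5^0.26·exp(0.059·86-0.8560) = 0.4984
  Sd branch = 0.01025·Sd^0.27·e^(0.036·RH+0.049·T) = 1.515 μm/a
  sum: 0.4984 + 1.515 → r_corr = 2.014 μm/a
  mass loss = 2.014 μm/a × 8.96 g/cm³ = 18.04 g·m⁻²·a⁻¹
Ordering by g·m⁻²·a⁻¹: copper (18) > zinc (13.3)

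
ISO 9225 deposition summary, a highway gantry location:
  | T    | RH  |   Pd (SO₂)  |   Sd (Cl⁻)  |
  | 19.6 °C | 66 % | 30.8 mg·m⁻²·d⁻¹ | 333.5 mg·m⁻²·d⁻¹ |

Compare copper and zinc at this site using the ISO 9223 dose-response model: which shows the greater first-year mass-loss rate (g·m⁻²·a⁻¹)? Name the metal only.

copper: temperature factor f = -0.080·(9.6) = -0.7680
  sulphur-dioxide contribution → 0.2944 μm/a
  chloride contribution → 1.383 μm/a
  ⇒ r_corr(copper) = 1.678 μm/a
  mass loss = 1.678 μm/a × 8.96 g/cm³ = 15.03 g·m⁻²·a⁻¹
zinc: T>10 °C ⇒ hinge -0.071·(19.6−10) = -0.6816
  sulphur-dioxide contribution → 0.6138 μm/a
  chloride contribution → 4.306 μm/a
  total first-year rate 4.92 μm/a
  mass loss = 4.92 μm/a × 7.14 g/cm³ = 35.13 g·m⁻²·a⁻¹
Ordering by g·m⁻²·a⁻¹: zinc (35.1) > copper (15)

zinc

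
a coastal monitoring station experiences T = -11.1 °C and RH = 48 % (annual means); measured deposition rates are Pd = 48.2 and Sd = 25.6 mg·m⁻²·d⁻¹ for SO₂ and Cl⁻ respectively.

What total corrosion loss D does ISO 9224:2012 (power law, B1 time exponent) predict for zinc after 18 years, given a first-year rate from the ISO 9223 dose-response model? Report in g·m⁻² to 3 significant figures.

zinc: T≤10 °C ⇒ hinge +0.038·(-11.1−10) = -0.8018
  Pd branch = 0.0129·Pd^0.44·e^(0.046·RH+f) = 0.2896 μm/a
  Sd branch = 0.0175·Sd^0.57·e^(0.008·RH+0.085·T) = 0.0635 μm/a
  sum: 0.2896 + 0.0635 → r_corr = 0.3531 μm/a
ISO 9224: D(t) = r_corr · t^b with b = 0.813 (zinc, B1)
  D(18) = 0.3531 × 18^0.813 = 0.3531 × 10.48 = 3.702 μm
  Mass loss = 3.702 μm × 7.14 g/cm³ = 26.43 g·m⁻²

D(18) = 26.4 g·m⁻²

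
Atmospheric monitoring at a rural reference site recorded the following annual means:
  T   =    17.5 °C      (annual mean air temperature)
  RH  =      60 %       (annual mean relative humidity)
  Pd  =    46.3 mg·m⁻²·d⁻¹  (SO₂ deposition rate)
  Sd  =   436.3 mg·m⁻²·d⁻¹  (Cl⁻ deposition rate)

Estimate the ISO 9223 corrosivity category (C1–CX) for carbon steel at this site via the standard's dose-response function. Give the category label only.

carbon steel: T>10 °C ⇒ hinge -0.054·(17.5−10) = -0.4050
  Pd branch = 1.77·Pd^0.52·e^(0.02·RH+f) = 28.8 μm/a
  Sd branch = 0.102·Sd^0.62·e^(0.033·RH+0.04·T) = 64.44 μm/a
  r_corr = 28.8 + 64.44 = 93.24 μm/a
ISO 9223 Table 2 (carbon steel): 80 < 93.2 ≤ 200 μm/a ⇒ C5

C5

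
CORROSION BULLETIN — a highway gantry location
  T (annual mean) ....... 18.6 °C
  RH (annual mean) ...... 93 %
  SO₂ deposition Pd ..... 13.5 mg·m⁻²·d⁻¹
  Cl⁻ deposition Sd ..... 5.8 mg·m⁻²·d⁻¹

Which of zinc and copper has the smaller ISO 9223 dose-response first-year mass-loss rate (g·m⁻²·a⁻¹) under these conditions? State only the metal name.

zinc

zinc: temperature factor f = -0.071·(8.6) = -0.6106
  sulphur-dioxide contribution → 1.587 μm/a
  chloride contribution → 0.4874 μm/a
  total first-year rate 2.075 μm/a
  mass loss = 2.075 μm/a × 7.14 g/cm³ = 14.81 g·m⁻²·a⁻¹
copper: f(T) = -0.080·(T−10) [T>10 °C] = -0.6880
  sulphur-dioxide contribution → 1.266 μm/a
  chloride contribution → 1.166 μm/a
  total first-year rate 2.432 μm/a
  mass loss = 2.432 μm/a × 8.96 g/cm³ = 21.79 g·m⁻²·a⁻¹
Ordering by g·m⁻²·a⁻¹: copper (21.8) > zinc (14.8)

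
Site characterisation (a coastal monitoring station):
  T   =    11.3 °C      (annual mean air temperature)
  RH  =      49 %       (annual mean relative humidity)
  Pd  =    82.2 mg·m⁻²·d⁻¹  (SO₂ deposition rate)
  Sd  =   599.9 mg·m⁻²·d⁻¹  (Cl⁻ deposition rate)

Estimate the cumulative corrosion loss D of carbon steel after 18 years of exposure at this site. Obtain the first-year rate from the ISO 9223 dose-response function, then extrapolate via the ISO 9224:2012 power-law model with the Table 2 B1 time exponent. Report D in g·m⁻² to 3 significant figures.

D(18) = 3.07e+03 g·m⁻²

carbon steel: f(T) = -0.054·(T−10) [T>10 °C] = -0.0702
  Pd branch = 1.77·Pd^0.52·e^(0.02·RH+f) = 43.53 μm/a
  Sd branch = 0.102·Sd^0.62·e^(0.033·RH+0.04·T) = 42.62 μm/a
  r_corr = 43.53 + 42.62 = 86.15 μm/a
Power-law: D(18) = r_corr · 18^0.523
  D(18) = 86.15 × 18^0.523 = 86.15 × 4.534 = 390.6 μm
  Mass loss = 390.6 μm × 7.85 g/cm³ = 3066 g·m⁻²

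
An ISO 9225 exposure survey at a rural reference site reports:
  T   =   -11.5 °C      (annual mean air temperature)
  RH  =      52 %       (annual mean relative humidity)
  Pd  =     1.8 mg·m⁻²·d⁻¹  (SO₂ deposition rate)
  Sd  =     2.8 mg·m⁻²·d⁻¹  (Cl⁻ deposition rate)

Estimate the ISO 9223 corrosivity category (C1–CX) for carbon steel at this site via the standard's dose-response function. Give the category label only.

C1

carbon steel: f(T) = +0.150·(T−10) [T≤10 °C] = -3.2250
  SO₂ term: 1.77·1.8^0.52·exp(0.02·52-3.2250) = 0.2703
  Sd branch = 0.102·Sd^0.62·e^(0.033·RH+0.04·T) = 0.6781 μm/a
  sum: 0.2703 + 0.6781 → r_corr = 0.9484 μm/a
Category bounds: 0…1.3 μm/a bracket r_corr ⇒ C1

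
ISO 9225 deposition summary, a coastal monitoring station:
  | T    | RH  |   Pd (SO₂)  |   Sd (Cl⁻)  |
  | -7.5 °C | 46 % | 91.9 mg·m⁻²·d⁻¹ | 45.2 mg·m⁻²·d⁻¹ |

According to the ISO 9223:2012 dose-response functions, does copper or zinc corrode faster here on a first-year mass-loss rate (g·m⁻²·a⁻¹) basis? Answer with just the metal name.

copper: f(T) = +0.126·(T−10) [T≤10 °C] = -2.2050
  Pd branch = 0.0053·Pd^0.26·e^(0.059·RH+f) = 0.02856 μm/a
  Cl⁻ term: 0.01025·45.2^0.27·exp(0.036·46+0.049·-7.5) = 0.104
  sum: 0.02856 + 0.104 → r_corr = 0.1326 μm/a
  mass loss = 0.1326 μm/a × 8.96 g/cm³ = 1.188 g·m⁻²·a⁻¹
zinc: temperature factor f = +0.038·(-17.5) = -0.6650
  Pd branch = 0.0129·Pd^0.44·e^(0.046·RH+f) = 0.4024 μm/a
  Cl⁻ term: 0.0175·45.2^0.57·exp(0.008·46+0.085·-7.5) = 0.1173
  sum: 0.4024 + 0.1173 → r_corr = 0.5197 μm/a
  mass loss = 0.5197 μm/a × 7.14 g/cm³ = 3.711 g·m⁻²·a⁻¹
Ordering by g·m⁻²·a⁻¹: zinc (3.71) > copper (1.19)

zinc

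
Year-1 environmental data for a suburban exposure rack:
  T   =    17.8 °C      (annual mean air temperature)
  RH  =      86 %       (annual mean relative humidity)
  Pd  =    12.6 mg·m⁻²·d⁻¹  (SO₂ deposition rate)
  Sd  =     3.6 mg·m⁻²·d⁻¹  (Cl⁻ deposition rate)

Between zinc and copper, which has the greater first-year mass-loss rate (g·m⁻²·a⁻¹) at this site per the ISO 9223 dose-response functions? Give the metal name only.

zinc: temperature factor f = -0.071·(7.8) = -0.5538
  sulphur-dioxide contribution → 1.181 μm/a
  chloride contribution → 0.3281 μm/a
  total first-year rate 1.509 μm/a
  mass loss = 1.509 μm/a × 7.14 g/cm³ = 10.78 g·m⁻²·a⁻¹
copper: temperature factor f = -0.080·(7.8) = -0.6240
  sulphur-dioxide contribution → 0.877 μm/a
  chloride contribution → 0.7661 μm/a
  ⇒ r_corr(copper) = 1.643 μm/a
  mass loss = 1.643 μm/a × 8.96 g/cm³ = 14.72 g·m⁻²·a⁻¹
Ordering by g·m⁻²·a⁻¹: copper (14.7) > zinc (10.8)

copper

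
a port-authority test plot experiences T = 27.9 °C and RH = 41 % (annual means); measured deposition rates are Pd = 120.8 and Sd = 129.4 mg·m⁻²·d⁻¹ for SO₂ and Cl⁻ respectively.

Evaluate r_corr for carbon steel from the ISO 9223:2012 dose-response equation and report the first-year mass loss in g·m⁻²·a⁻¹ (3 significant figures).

r_corr = 338 g·m⁻²·a⁻¹

carbon steel: temperature factor f = -0.054·(17.9) = -0.9666
  SO₂ term: 1.77·120.8^0.52·exp(0.02·41-0.9666) = 18.49
  Sd branch = 0.102·Sd^0.62·e^(0.033·RH+0.04·T) = 24.56 μm/a
  sum: 18.49 + 24.56 → r_corr = 43.05 μm/a
Convert to mass loss: 43.05 μm/a × 7.85 g/cm³ = 338 g·m⁻²·a⁻¹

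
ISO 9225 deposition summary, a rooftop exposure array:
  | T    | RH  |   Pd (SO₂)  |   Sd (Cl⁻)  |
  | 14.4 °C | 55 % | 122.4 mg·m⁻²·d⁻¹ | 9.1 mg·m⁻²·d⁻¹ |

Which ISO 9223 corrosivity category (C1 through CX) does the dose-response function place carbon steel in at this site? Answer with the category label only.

carbon steel: f(T) = -0.054·(T−10) [T>10 °C] = -0.2376
  Pd branch = 1.77·Pd^0.52·e^(0.02·RH+f) = 51.07 μm/a
  Cl⁻ term: 0.102·9.1^0.62·exp(0.033·55+0.04·14.4) = 4.381
  sum: 51.07 + 4.381 → r_corr = 55.45 μm/a
ISO 9223 Table 2 (carbon steel): 50 < 55.5 ≤ 80 μm/a ⇒ C4

C4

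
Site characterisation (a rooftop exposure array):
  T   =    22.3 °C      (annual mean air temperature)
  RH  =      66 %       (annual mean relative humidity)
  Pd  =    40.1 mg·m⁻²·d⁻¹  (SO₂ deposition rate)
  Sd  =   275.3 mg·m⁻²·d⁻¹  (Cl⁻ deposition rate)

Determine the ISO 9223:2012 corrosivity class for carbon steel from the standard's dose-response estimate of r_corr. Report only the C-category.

C5

carbon steel: temperature factor f = -0.054·(12.3) = -0.6642
  Pd branch = 1.77·Pd^0.52·e^(0.02·RH+f) = 23.25 μm/a
  Sd branch = 0.102·Sd^0.62·e^(0.033·RH+0.04·T) = 71.54 μm/a
  sum: 23.25 + 71.54 → r_corr = 94.79 μm/a
94.8 μm/a falls in (80, 200] for carbon steel → category C5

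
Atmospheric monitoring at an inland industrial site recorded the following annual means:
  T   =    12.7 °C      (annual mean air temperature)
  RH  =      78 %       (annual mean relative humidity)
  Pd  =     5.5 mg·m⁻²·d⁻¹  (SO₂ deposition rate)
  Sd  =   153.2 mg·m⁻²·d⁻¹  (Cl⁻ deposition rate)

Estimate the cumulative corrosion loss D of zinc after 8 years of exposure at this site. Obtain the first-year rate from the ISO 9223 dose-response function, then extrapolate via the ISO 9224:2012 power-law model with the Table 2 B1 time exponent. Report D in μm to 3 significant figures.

zinc: T>10 °C ⇒ hinge -0.071·(12.7−10) = -0.1917
  sulphur-dioxide contribution → 0.8153 μm/a
  chloride contribution → 1.692 μm/a
  ⇒ r_corr(zinc) = 2.508 μm/a
ISO 9224: D(t) = r_corr · t^b with b = 0.813 (zinc, B1)
  D(8) = 2.508 × 8^0.813 = 2.508 × 5.423 = 13.6 μm

D(8) = 13.6 μm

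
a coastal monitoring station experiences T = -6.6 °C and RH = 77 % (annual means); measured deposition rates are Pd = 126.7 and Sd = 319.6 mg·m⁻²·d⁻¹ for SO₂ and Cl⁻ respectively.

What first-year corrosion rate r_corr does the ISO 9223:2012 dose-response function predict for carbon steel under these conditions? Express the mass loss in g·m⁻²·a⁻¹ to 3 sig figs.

carbon steel: f(T) = +0.150·(T−10) [T≤10 °C] = -2.4900
  Pd branch = 1.77·Pd^0.52·e^(0.02·RH+f) = 8.489 μm/a
  Cl⁻ term: 0.102·319.6^0.62·exp(0.033·77+0.04·-6.6) = 35.51
  r_corr = 8.489 + 35.51 = 44 μm/a
Convert to mass loss: 44 μm/a × 7.85 g/cm³ = 345.4 g·m⁻²·a⁻¹

r_corr = 345 g·m⁻²·a⁻¹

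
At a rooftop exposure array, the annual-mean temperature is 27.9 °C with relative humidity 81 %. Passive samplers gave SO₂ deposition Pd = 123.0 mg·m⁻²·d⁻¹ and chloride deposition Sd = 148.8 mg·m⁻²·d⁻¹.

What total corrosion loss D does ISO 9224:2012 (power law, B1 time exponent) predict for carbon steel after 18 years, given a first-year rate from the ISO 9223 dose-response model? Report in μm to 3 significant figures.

carbon steel: f(T) = -0.054·(T−10) [T>10 °C] = -0.9666
  SO₂ term: 1.77·123.0^0.52·exp(0.02·81-0.9666) = 41.54
  Sd branch = 0.102·Sd^0.62·e^(0.033·RH+0.04·T) = 100.3 μm/a
  r_corr = 41.54 + 100.3 = 141.8 μm/a
Long-term exponent b (ISO 9224 Table 2, B1) = 0.523
  D(18) = 141.8 × 18^0.523 = 141.8 × 4.534 = 643 μm

D(18) = 643 μm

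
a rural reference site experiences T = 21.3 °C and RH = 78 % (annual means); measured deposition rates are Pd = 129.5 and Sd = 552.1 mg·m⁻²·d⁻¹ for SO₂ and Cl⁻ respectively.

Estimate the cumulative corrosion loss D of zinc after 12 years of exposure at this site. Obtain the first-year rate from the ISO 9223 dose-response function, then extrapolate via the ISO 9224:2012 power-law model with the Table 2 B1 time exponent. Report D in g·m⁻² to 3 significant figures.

D(12) = 489 g·m⁻²

zinc: temperature factor f = -0.071·(11.3) = -0.8023
  sulphur-dioxide contribution → 1.777 μm/a
  chloride contribution → 7.299 μm/a
  total first-year rate 9.077 μm/a
ISO 9224: D(t) = r_corr · t^b with b = 0.813 (zinc, B1)
  D(12) = 9.077 × 12^0.813 = 9.077 × 7.54 = 68.44 μm
  Mass loss = 68.44 μm × 7.14 g/cm³ = 488.7 g·m⁻²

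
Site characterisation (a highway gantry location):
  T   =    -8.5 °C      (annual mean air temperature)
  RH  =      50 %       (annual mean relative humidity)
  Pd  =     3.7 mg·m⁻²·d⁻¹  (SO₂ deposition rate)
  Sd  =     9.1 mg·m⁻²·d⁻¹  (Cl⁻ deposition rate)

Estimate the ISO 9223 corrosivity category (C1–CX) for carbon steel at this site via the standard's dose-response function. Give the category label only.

carbon steel: f(T) = +0.150·(T−10) [T≤10 °C] = -2.7750
  SO₂ term: 1.77·3.7^0.52·exp(0.02·50-2.7750) = 0.5923
  Cl⁻ term: 0.102·9.1^0.62·exp(0.033·50+0.04·-8.5) = 1.486
  sum: 0.5923 + 1.486 → r_corr = 2.079 μm/a
2.08 μm/a falls in (1.3, 25] for carbon steel → category C2

C2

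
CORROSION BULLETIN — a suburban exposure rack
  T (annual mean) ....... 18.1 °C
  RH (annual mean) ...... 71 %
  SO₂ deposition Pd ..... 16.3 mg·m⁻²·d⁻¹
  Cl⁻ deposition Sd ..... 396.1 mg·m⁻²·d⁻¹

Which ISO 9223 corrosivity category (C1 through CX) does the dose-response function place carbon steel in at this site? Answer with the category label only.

carbon steel: temperature factor f = -0.054·(8.1) = -0.4374
  Pd branch = 1.77·Pd^0.52·e^(0.02·RH+f) = 20.19 μm/a
  Sd branch = 0.102·Sd^0.62·e^(0.033·RH+0.04·T) = 89.38 μm/a
  r_corr = 20.19 + 89.38 = 109.6 μm/a
Category bounds: 80…200 μm/a bracket r_corr ⇒ C5

C5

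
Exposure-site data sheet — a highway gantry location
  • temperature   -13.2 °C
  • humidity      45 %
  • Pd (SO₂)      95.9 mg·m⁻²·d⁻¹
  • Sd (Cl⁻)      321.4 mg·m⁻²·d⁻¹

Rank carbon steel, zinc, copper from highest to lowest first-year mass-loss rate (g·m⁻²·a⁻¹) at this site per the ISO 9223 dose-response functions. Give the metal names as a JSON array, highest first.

carbon steel: T≤10 °C ⇒ hinge +0.150·(-13.2−10) = -3.4800
  SO₂ term: 1.77·95.9^0.52·exp(0.02·45-3.4800) = 1.439
  Cl⁻ term: 0.102·321.4^0.62·exp(0.033·45+0.04·-13.2) = 9.519
  sum: 1.439 + 9.519 → r_corr = 10.96 μm/a
  mass loss = 10.96 μm/a × 7.85 g/cm³ = 86.02 g·m⁻²·a⁻¹
zinc: temperature factor f = +0.038·(-23.2) = -0.8816
  SO₂ term: 0.0129·95.9^0.44·exp(0.046·45-0.8816) = 0.3153
  Cl⁻ term: 0.0175·321.4^0.57·exp(0.008·45+0.085·-13.2) = 0.2193
  sum: 0.3153 + 0.2193 → r_corr = 0.5346 μm/a
  mass loss = 0.5346 μm/a × 7.14 g/cm³ = 3.817 g·m⁻²·a⁻¹
copper: f(T) = +0.126·(T−10) [T≤10 °C] = -2.9232
  SO₂ term: 0.0053·95.9^0.26·exp(0.059·45-2.9232) = 0.01328
  Sd branch = 0.01025·Sd^0.27·e^(0.036·RH+0.049·T) = 0.1289 μm/a
  sum: 0.01328 + 0.1289 → r_corr = 0.1422 μm/a
  mass loss = 0.1422 μm/a × 8.96 g/cm³ = 1.274 g·m⁻²·a⁻¹
Ordering by g·m⁻²·a⁻¹: carbon steel (86) > zinc (3.82) > copper (1.27)

["carbon steel", "zinc", "copper"]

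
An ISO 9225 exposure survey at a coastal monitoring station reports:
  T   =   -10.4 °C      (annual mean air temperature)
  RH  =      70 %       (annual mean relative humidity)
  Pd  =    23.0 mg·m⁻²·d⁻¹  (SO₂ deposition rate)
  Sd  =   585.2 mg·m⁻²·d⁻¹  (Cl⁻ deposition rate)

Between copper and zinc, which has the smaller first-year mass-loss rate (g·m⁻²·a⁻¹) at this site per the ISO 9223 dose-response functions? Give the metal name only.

copper: f(T) = +0.126·(T−10) [T≤10 °C] = -2.5704
  SO₂ term: 0.0053·23.0^0.26·exp(0.059·70-2.5704) = 0.05697
  Cl⁻ term: 0.01025·585.2^0.27·exp(0.036·70+0.049·-10.4) = 0.4276
  sum: 0.05697 + 0.4276 → r_corr = 0.4845 μm/a
  mass loss = 0.4845 μm/a × 8.96 g/cm³ = 4.341 g·m⁻²·a⁻¹
zinc: T≤10 °C ⇒ hinge +0.038·(-10.4−10) = -0.7752
  SO₂ term: 0.0129·23.0^0.44·exp(0.046·70-0.7752) = 0.5909
  Sd branch = 0.0175·Sd^0.57·e^(0.008·RH+0.085·T) = 0.4783 μm/a
  sum: 0.5909 + 0.4783 → r_corr = 1.069 μm/a
  mass loss = 1.069 μm/a × 7.14 g/cm³ = 7.634 g·m⁻²·a⁻¹
Ordering by g·m⁻²·a⁻¹: zinc (7.63) > copper (4.34)

copper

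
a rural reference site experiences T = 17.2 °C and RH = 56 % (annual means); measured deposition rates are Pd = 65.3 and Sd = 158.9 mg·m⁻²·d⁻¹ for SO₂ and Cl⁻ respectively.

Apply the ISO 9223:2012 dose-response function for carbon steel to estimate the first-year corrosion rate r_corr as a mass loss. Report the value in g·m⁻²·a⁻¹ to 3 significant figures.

r_corr = 488 g·m⁻²·a⁻¹

carbon steel: temperature factor f = -0.054·(7.2) = -0.3888
  Pd branch = 1.77·Pd^0.52·e^(0.02·RH+f) = 32.31 μm/a
  Sd branch = 0.102·Sd^0.62·e^(0.033·RH+0.04·T) = 29.83 μm/a
  sum: 32.31 + 29.83 → r_corr = 62.14 μm/a
Convert to mass loss: 62.14 μm/a × 7.85 g/cm³ = 487.8 g·m⁻²·a⁻¹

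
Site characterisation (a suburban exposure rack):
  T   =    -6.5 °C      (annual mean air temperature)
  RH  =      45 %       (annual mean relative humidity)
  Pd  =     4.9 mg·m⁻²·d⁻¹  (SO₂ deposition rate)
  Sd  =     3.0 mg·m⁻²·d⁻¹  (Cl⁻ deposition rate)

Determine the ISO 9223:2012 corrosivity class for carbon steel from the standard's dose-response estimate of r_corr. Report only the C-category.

carbon steel: f(T) = +0.150·(T−10) [T≤10 °C] = -2.4750
  SO₂ term: 1.77·4.9^0.52·exp(0.02·45-2.4750) = 0.8373
  Cl⁻ term: 0.102·3.0^0.62·exp(0.033·45+0.04·-6.5) = 0.6862
  sum: 0.8373 + 0.6862 → r_corr = 1.523 μm/a
Category bounds: 1.3…25 μm/a bracket r_corr ⇒ C2

C2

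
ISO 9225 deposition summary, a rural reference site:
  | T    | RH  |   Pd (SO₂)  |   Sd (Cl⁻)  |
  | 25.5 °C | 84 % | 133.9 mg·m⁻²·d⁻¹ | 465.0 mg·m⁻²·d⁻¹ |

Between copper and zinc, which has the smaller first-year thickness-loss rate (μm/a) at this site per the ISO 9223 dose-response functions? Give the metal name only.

copper: temperature factor f = -0.080·(15.5) = -1.2400
  SO₂ term: 0.0053·133.9^0.26·exp(0.059·84-1.2400) = 0.7782
  Sd branch = 0.01025·Sd^0.27·e^(0.036·RH+0.049·T) = 3.863 μm/a
  sum: 0.7782 + 3.863 → r_corr = 4.641 μm/a
zinc: temperature factor f = -0.071·(15.5) = -1.1005
  Pd branch = 0.0129·Pd^0.44·e^(0.046·RH+f) = 1.764 μm/a
  Cl⁻ term: 0.0175·465.0^0.57·exp(0.008·84+0.085·25.5) = 9.924
  r_corr = 1.764 + 9.924 = 11.69 μm/a
Ordering by μm/a: zinc (11.7) > copper (4.64)

copper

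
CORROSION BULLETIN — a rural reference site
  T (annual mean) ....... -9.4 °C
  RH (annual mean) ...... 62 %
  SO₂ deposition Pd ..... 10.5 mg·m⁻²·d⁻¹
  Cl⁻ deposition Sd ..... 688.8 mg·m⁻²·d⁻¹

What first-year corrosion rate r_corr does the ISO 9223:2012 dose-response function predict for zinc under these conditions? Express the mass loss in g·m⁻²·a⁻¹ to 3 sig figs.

zinc: f(T) = +0.038·(T−10) [T≤10 °C] = -0.7372
  Pd branch = 0.0129·Pd^0.44·e^(0.046·RH+f) = 0.3009 μm/a
  Sd branch = 0.0175·Sd^0.57·e^(0.008·RH+0.085·T) = 0.536 μm/a
  sum: 0.3009 + 0.536 → r_corr = 0.8369 μm/a
Convert to mass loss: 0.8369 μm/a × 7.14 g/cm³ = 5.975 g·m⁻²·a⁻¹

r_corr = 5.98 g·m⁻²·a⁻¹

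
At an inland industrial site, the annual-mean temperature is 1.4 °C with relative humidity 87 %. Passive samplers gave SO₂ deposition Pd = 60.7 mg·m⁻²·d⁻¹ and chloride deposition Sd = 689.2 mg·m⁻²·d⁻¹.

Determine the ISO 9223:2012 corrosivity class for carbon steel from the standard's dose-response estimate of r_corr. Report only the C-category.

C5

carbon steel: T≤10 °C ⇒ hinge +0.150·(1.4−10) = -1.2900
  Pd branch = 1.77·Pd^0.52·e^(0.02·RH+f) = 23.48 μm/a
  Cl⁻ term: 0.102·689.2^0.62·exp(0.033·87+0.04·1.4) = 109.5
  r_corr = 23.48 + 109.5 = 133 μm/a
ISO 9223 Table 2 (carbon steel): 80 < 133 ≤ 200 μm/a ⇒ C5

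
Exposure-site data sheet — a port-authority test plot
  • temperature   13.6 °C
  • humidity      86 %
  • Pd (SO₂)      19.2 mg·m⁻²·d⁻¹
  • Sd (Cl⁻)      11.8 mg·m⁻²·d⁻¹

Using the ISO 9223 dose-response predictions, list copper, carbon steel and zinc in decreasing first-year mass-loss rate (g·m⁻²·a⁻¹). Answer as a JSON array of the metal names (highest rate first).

copper: f(T) = -0.080·(T−10) [T>10 °C] = -0.2880
  Pd branch = 0.0053·Pd^0.26·e^(0.059·RH+f) = 1.369 μm/a
  Cl⁻ term: 0.01025·11.8^0.27·exp(0.036·86+0.049·13.6) = 0.8593
  r_corr = 1.369 + 0.8593 = 2.228 μm/a
  mass loss = 2.228 μm/a × 8.96 g/cm³ = 19.97 g·m⁻²·a⁻¹
carbon steel: f(T) = -0.054·(T−10) [T>10 °C] = -0.1944
  SO₂ term: 1.77·19.2^0.52·exp(0.02·86-0.1944) = 37.83
  Cl⁻ term: 0.102·11.8^0.62·exp(0.033·86+0.04·13.6) = 13.87
  sum: 37.83 + 13.87 → r_corr = 51.7 μm/a
  mass loss = 51.7 μm/a × 7.85 g/cm³ = 405.8 g·m⁻²·a⁻¹
zinc: f(T) = -0.071·(T−10) [T>10 °C] = -0.2556
  SO₂ term: 0.0129·19.2^0.44·exp(0.046·86-0.2556) = 1.916
  Cl⁻ term: 0.0175·11.8^0.57·exp(0.008·86+0.085·13.6) = 0.4517
  r_corr = 1.916 + 0.4517 = 2.367 μm/a
  mass loss = 2.367 μm/a × 7.14 g/cm³ = 16.9 g·m⁻²·a⁻¹
Ordering by g·m⁻²·a⁻¹: carbon steel (406) > copper (20) > zinc (16.9)

["carbon steel", "copper", "zinc"]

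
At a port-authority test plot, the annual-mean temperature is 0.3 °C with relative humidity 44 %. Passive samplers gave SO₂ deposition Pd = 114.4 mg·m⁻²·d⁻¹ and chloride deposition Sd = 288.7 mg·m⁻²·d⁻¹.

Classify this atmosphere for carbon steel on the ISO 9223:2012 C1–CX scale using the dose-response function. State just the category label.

C3

carbon steel: f(T) = +0.150·(T−10) [T≤10 °C] = -1.4550
  sulphur-dioxide contribution → 11.71 μm/a
  chloride contribution → 14.79 μm/a
  total first-year rate 26.5 μm/a
26.5 μm/a falls in (25, 50] for carbon steel → category C3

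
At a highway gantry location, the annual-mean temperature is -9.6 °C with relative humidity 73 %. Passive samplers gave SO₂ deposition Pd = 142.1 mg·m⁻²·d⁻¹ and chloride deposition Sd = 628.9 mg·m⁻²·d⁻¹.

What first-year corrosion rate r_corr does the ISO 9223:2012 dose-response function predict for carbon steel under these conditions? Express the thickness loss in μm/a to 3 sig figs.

r_corr = 47.3 μm/a

carbon steel: temperature factor f = +0.150·(-19.6) = -2.9400
  Pd branch = 1.77·Pd^0.52·e^(0.02·RH+f) = 5.304 μm/a
  Cl⁻ term: 0.102·628.9^0.62·exp(0.033·73+0.04·-9.6) = 41.99
  r_corr = 5.304 + 41.99 = 47.3 μm/a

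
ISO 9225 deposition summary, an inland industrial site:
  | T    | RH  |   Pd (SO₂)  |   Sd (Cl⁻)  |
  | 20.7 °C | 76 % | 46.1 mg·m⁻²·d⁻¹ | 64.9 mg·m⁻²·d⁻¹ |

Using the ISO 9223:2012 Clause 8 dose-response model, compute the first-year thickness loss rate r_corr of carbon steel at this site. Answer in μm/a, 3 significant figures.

carbon steel: temperature factor f = -0.054·(10.7) = -0.5778
  sulphur-dioxide contribution → 33.29 μm/a
  chloride contribution → 38.11 μm/a
  ⇒ r_corr(carbon steel) = 71.39 μm/a

r_corr = 71.4 μm/a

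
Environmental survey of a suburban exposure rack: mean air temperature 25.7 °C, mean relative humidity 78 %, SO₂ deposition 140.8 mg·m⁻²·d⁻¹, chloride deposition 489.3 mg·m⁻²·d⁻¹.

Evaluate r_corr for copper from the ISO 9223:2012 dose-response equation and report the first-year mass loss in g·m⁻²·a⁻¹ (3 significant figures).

copper: f(T) = -0.080·(T−10) [T>10 °C] = -1.2560
  sulphur-dioxide contribution → 0.5446 μm/a
  chloride contribution → 3.187 μm/a
  total first-year rate 3.731 μm/a
Convert to mass loss: 3.731 μm/a × 8.96 g/cm³ = 33.43 g·m⁻²·a⁻¹

r_corr = 33.4 g·m⁻²·a⁻¹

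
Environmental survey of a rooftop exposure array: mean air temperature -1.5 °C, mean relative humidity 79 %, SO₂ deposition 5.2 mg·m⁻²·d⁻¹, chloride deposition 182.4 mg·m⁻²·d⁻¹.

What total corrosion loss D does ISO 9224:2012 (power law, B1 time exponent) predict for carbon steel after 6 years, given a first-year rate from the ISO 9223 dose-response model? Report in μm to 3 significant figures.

D(6) = 93.1 μm

carbon steel: temperature factor f = +0.150·(-11.5) = -1.7250
  sulphur-dioxide contribution → 3.608 μm/a
  chloride contribution → 32.85 μm/a
  total first-year rate 36.46 μm/a
Long-term exponent b (ISO 9224 Table 2, B1) = 0.523
  D(6) = 36.46 × 6^0.523 = 36.46 × 2.553 = 93.07 μm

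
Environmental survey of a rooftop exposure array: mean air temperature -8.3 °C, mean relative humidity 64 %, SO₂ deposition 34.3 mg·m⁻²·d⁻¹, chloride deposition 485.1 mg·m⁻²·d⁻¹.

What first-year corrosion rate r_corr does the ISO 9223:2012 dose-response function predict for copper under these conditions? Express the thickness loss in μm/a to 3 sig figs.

r_corr = 0.421 μm/a

copper: temperature factor f = +0.126·(-18.3) = -2.3058
  sulphur-dioxide contribution → 0.0578 μm/a
  chloride contribution → 0.363 μm/a
  total first-year rate 0.4208 μm/a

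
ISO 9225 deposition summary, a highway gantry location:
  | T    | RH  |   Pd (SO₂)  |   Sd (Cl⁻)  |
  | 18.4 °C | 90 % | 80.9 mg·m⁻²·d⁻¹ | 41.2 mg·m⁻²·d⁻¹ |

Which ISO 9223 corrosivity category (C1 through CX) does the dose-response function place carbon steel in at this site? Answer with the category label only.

C5

carbon steel: T>10 °C ⇒ hinge -0.054·(18.4−10) = -0.4536
  Pd branch = 1.77·Pd^0.52·e^(0.02·RH+f) = 66.81 μm/a
  Sd branch = 0.102·Sd^0.62·e^(0.033·RH+0.04·T) = 41.62 μm/a
  sum: 66.81 + 41.62 → r_corr = 108.4 μm/a
108 μm/a falls in (80, 200] for carbon steel → category C5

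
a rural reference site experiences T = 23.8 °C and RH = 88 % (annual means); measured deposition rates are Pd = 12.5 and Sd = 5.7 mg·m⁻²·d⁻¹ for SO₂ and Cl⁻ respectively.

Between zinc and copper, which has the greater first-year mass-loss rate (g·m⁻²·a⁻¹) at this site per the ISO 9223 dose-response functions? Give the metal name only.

copper

zinc: temperature factor f = -0.071·(13.8) = -0.9798
  SO₂ term: 0.0129·12.5^0.44·exp(0.046·88-0.9798) = 0.8428
  Cl⁻ term: 0.0175·5.7^0.57·exp(0.008·88+0.085·23.8) = 0.7215
  r_corr = 0.8428 + 0.7215 = 1.564 μm/a
  mass loss = 1.564 μm/a × 7.14 g/cm³ = 11.17 g·m⁻²·a⁻¹
copper: temperature factor f = -0.080·(13.8) = -1.1040
  Pd branch = 0.0053·Pd^0.26·e^(0.059·RH+f) = 0.6094 μm/a
  Cl⁻ term: 0.01025·5.7^0.27·exp(0.036·88+0.049·23.8) = 1.251
  r_corr = 0.6094 + 1.251 = 1.86 μm/a
  mass loss = 1.86 μm/a × 8.96 g/cm³ = 16.67 g·m⁻²·a⁻¹
Ordering by g·m⁻²·a⁻¹: copper (16.7) > zinc (11.2)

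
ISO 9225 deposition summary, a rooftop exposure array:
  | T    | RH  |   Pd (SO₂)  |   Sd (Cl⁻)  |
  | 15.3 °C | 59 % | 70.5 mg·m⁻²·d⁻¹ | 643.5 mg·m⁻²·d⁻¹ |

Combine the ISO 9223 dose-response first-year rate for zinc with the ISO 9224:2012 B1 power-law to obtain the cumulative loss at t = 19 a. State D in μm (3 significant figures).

D(19) = 54.5 μm

zinc: T>10 °C ⇒ hinge -0.071·(15.3−10) = -0.3763
  sulphur-dioxide contribution → 0.869 μm/a
  chloride contribution → 4.109 μm/a
  total first-year rate 4.978 μm/a
Long-term exponent b (ISO 9224 Table 2, B1) = 0.813
  D(19) = 4.978 × 19^0.813 = 4.978 × 10.96 = 54.53 μm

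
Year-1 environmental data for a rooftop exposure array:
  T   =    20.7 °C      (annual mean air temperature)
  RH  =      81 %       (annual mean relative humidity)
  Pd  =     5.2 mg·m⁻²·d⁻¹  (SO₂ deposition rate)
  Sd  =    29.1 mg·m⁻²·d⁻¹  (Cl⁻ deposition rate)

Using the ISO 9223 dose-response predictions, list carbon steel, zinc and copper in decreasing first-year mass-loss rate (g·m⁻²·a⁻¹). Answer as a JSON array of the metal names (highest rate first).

carbon steel: temperature factor f = -0.054·(10.7) = -0.5778
  sulphur-dioxide contribution → 11.83 μm/a
  chloride contribution → 27.33 μm/a
  ⇒ r_corr(carbon steel) = 39.16 μm/a
  mass loss = 39.16 μm/a × 7.85 g/cm³ = 307.4 g·m⁻²·a⁻¹
zinc: T>10 °C ⇒ hinge -0.071·(20.7−10) = -0.7597
  sulphur-dioxide contribution → 0.5175 μm/a
  chloride contribution → 1.327 μm/a
  total first-year rate 1.845 μm/a
  mass loss = 1.845 μm/a × 7.14 g/cm³ = 13.17 g·m⁻²·a⁻¹
copper: T>10 °C ⇒ hinge -0.080·(20.7−10) = -0.8560
  sulphur-dioxide contribution → 0.4113 μm/a
  chloride contribution → 1.297 μm/a
  total first-year rate 1.708 μm/a
  mass loss = 1.708 μm/a × 8.96 g/cm³ = 15.3 g·m⁻²·a⁻¹
Ordering by g·m⁻²·a⁻¹: carbon steel (307) > copper (15.3) > zinc (13.2)

["carbon steel", "copper", "zinc"]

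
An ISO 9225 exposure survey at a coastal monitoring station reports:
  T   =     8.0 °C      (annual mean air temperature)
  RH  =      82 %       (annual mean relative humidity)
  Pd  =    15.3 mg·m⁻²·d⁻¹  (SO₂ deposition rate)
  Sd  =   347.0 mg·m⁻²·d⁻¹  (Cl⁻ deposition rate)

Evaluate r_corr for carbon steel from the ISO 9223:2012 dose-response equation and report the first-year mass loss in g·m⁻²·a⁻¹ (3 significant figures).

carbon steel: T≤10 °C ⇒ hinge +0.150·(8.0−10) = -0.3000
  Pd branch = 1.77·Pd^0.52·e^(0.02·RH+f) = 27.92 μm/a
  Cl⁻ term: 0.102·347.0^0.62·exp(0.033·82+0.04·8.0) = 79.03
  r_corr = 27.92 + 79.03 = 107 μm/a
Convert to mass loss: 107 μm/a × 7.85 g/cm³ = 839.6 g·m⁻²·a⁻¹

r_corr = 840 g·m⁻²·a⁻¹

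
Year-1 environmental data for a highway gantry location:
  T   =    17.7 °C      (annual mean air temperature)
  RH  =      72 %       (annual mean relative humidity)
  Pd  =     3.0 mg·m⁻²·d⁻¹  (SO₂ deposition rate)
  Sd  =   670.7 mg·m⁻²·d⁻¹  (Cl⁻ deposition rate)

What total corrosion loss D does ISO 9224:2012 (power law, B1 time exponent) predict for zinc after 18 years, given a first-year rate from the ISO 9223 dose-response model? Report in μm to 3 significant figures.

zinc: T>10 °C ⇒ hinge -0.071·(17.7−10) = -0.5467
  sulphur-dioxide contribution → 0.3323 μm/a
  chloride contribution → 5.724 μm/a
  ⇒ r_corr(zinc) = 6.056 μm/a
Long-term exponent b (ISO 9224 Table 2, B1) = 0.813
  D(18) = 6.056 × 18^0.813 = 6.056 × 10.48 = 63.5 μm

D(18) = 63.5 μm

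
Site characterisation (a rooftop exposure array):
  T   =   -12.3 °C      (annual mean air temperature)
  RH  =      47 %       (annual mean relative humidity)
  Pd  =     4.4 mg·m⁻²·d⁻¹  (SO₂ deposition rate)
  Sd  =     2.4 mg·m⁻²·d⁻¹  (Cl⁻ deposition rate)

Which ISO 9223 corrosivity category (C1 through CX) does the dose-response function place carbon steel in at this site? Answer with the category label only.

C1

carbon steel: T≤10 °C ⇒ hinge +0.150·(-12.3−10) = -3.3450
  Pd branch = 1.77·Pd^0.52·e^(0.02·RH+f) = 0.3452 μm/a
  Sd branch = 0.102·Sd^0.62·e^(0.033·RH+0.04·T) = 0.5061 μm/a
  sum: 0.3452 + 0.5061 → r_corr = 0.8513 μm/a
ISO 9223 Table 2 (carbon steel): 0 < 0.851 ≤ 1.3 μm/a ⇒ C1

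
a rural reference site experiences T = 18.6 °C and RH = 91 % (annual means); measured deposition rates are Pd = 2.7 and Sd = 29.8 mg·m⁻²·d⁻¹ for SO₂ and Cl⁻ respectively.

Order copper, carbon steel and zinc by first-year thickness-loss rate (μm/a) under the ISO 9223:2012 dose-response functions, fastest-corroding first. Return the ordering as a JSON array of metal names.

["carbon steel", "copper", "zinc"]

copper: temperature factor f = -0.080·(8.6) = -0.6880
  sulphur-dioxide contribution → 0.7402 μm/a
  chloride contribution → 1.688 μm/a
  total first-year rate 2.428 μm/a
carbon steel: f(T) = -0.054·(T−10) [T>10 °C] = -0.4644
  sulphur-dioxide contribution → 11.51 μm/a
  chloride contribution → 35.47 μm/a
  ⇒ r_corr(carbon steel) = 46.98 μm/a
zinc: f(T) = -0.071·(T−10) [T>10 °C] = -0.6106
  sulphur-dioxide contribution → 0.7131 μm/a
  chloride contribution → 1.219 μm/a
  total first-year rate 1.932 μm/a
Ordering by μm/a: carbon steel (47) > copper (2.43) > zinc (1.93)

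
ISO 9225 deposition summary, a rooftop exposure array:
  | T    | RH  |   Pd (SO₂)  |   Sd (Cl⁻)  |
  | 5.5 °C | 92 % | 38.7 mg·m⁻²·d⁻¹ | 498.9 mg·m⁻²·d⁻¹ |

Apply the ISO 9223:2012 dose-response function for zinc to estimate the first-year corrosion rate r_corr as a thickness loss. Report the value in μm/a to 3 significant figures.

zinc: T≤10 °C ⇒ hinge +0.038·(5.5−10) = -0.1710
  Pd branch = 0.0129·Pd^0.44·e^(0.046·RH+f) = 3.74 μm/a
  Sd branch = 0.0175·Sd^0.57·e^(0.008·RH+0.085·T) = 2.012 μm/a
  r_corr = 3.74 + 2.012 = 5.752 μm/a

r_corr = 5.75 μm/a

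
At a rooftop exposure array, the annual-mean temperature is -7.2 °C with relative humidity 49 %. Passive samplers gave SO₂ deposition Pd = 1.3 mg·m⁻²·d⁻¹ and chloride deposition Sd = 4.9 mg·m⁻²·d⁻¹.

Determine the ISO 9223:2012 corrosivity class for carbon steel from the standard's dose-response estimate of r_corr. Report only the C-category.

C2

carbon steel: T≤10 °C ⇒ hinge +0.150·(-7.2−10) = -2.5800
  sulphur-dioxide contribution → 0.4096 μm/a
  chloride contribution → 1.032 μm/a
  total first-year rate 1.442 μm/a
ISO 9223 Table 2 (carbon steel): 1.3 < 1.44 ≤ 25 μm/a ⇒ C2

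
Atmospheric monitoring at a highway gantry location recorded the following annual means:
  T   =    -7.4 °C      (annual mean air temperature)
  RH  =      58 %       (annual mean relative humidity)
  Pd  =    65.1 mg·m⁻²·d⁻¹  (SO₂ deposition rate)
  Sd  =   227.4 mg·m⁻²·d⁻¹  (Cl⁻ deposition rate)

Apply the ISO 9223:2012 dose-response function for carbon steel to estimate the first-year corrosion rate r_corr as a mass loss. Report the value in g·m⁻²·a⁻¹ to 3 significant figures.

r_corr = 145 g·m⁻²·a⁻¹

carbon steel: f(T) = +0.150·(T−10) [T≤10 °C] = -2.6100
  SO₂ term: 1.77·65.1^0.52·exp(0.02·58-2.6100) = 3.642
  Cl⁻ term: 0.102·227.4^0.62·exp(0.033·58+0.04·-7.4) = 14.88
  r_corr = 3.642 + 14.88 = 18.52 μm/a
Convert to mass loss: 18.52 μm/a × 7.85 g/cm³ = 145.4 g·m⁻²·a⁻¹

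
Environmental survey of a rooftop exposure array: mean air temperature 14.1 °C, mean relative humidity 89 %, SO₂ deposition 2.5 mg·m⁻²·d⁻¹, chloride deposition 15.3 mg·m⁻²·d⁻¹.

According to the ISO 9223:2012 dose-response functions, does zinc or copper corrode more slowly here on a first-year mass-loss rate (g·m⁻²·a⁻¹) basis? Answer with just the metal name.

zinc: T>10 °C ⇒ hinge -0.071·(14.1−10) = -0.2911
  SO₂ term: 0.0129·2.5^0.44·exp(0.046·89-0.2911) = 0.8655
  Sd branch = 0.0175·Sd^0.57·e^(0.008·RH+0.085·T) = 0.5598 μm/a
  sum: 0.8655 + 0.5598 → r_corr = 1.425 μm/a
  mass loss = 1.425 μm/a × 7.14 g/cm³ = 10.18 g·m⁻²·a⁻¹
copper: T>10 °C ⇒ hinge -0.080·(14.1−10) = -0.3280
  SO₂ term: 0.0053·2.5^0.26·exp(0.059·89-0.3280) = 0.9242
  Sd branch = 0.01025·Sd^0.27·e^(0.036·RH+0.049·T) = 1.052 μm/a
  sum: 0.9242 + 1.052 → r_corr = 1.976 μm/a
  mass loss = 1.976 μm/a × 8.96 g/cm³ = 17.71 g·m⁻²·a⁻¹
Ordering by g·m⁻²·a⁻¹: copper (17.7) > zinc (10.2)

zinc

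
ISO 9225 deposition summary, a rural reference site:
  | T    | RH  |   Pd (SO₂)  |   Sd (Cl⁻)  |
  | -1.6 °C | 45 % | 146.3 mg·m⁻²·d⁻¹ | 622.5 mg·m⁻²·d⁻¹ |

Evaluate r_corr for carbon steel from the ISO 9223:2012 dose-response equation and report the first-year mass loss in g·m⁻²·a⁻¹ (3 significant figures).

carbon steel: temperature factor f = +0.150·(-11.6) = -1.7400
  SO₂ term: 1.77·146.3^0.52·exp(0.02·45-1.7400) = 10.21
  Cl⁻ term: 0.102·622.5^0.62·exp(0.033·45+0.04·-1.6) = 22.81
  r_corr = 10.21 + 22.81 = 33.02 μm/a
Convert to mass loss: 33.02 μm/a × 7.85 g/cm³ = 259.2 g·m⁻²·a⁻¹

r_corr = 259 g·m⁻²·a⁻¹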